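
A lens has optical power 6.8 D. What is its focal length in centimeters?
f = 1/P = 14.71 cm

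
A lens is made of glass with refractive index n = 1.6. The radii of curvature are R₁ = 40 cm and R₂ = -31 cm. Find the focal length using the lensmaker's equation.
1/f = (n − 1)(1/R₁ − 1/R₂) → f = 29.11 cm (converging lens)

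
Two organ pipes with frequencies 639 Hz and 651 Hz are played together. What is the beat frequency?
12 Hz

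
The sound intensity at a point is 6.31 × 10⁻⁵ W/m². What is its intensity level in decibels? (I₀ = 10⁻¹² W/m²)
β = 10·log₁₀(I/I₀) = 78 dB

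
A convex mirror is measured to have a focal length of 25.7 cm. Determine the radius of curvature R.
R = 2|f| = 51.4 cm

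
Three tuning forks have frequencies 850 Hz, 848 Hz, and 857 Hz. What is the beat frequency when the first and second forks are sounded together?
2 Hz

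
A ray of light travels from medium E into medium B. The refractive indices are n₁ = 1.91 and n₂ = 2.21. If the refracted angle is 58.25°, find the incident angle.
sin θ₁ = (n₂/n₁)·sin θ₂ → θ₁ = 79.71°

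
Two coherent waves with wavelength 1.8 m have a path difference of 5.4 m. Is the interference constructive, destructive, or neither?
constructive — path difference = 3λ, a whole number of wavelengths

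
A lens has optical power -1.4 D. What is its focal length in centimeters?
f = 1/P = -71.43 cm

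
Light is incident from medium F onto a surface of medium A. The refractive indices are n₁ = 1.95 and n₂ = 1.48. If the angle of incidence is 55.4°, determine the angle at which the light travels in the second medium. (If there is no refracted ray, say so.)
sin θ₂ = (n₁/n₂)·sin θ₁ = 1.085 > 1, so there is no refracted ray — the light undergoes total internal reflection.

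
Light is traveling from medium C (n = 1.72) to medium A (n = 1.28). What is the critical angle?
θc = arcsin(n₂/n₁) = 48.09°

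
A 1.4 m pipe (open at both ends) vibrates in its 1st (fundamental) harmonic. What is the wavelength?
λₙ = 2L/n = 2.8 m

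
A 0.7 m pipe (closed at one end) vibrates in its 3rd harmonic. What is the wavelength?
λₙ = 4L/n = 0.9333 m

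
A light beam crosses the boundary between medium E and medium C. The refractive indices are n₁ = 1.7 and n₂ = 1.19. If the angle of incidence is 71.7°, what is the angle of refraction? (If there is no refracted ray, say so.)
sin θ₂ = (n₁/n₂)·sin θ₁ = 1.356 > 1, so there is no refracted ray — the light undergoes total internal reflection.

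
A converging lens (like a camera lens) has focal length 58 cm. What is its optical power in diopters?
P = 1/f = 1.724 D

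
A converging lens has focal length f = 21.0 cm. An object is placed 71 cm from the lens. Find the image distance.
1/di = 1/f − 1/do → di = 29.82 cm (real image)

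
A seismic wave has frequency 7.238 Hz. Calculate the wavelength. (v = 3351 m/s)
λ = v/f = 463 m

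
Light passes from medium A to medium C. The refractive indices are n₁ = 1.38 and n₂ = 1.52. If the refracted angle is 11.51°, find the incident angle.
sin θ₁ = (n₂/n₁)·sin θ₂ → θ₁ = 12.7°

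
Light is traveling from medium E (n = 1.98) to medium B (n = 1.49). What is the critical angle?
θc = arcsin(n₂/n₁) = 48.81°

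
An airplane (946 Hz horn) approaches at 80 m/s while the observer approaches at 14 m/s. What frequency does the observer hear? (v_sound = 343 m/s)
f_obs = f·(v + v_o)/(v − v_s) = 1284 Hz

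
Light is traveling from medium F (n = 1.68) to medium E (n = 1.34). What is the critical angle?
θc = arcsin(n₂/n₁) = 52.9°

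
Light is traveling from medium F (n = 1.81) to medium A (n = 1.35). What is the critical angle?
θc = arcsin(n₂/n₁) = 48.23°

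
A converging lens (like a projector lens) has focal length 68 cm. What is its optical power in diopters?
P = 1/f = 1.471 D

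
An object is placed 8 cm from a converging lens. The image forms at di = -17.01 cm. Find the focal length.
1/f = 1/do + 1/di → f = 15.1 cm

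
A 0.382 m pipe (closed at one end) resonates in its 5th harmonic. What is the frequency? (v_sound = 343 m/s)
fₙ = nv/(4L) = 1122 Hz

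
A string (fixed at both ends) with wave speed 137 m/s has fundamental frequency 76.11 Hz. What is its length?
L = v/(2f₁) = 0.9 m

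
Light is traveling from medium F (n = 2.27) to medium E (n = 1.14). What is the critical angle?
θc = arcsin(n₂/n₁) = 30.15°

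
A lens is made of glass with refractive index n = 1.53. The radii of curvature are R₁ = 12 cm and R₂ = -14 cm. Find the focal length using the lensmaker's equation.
1/f = (n − 1)(1/R₁ − 1/R₂) → f = 12.19 cm (converging lens)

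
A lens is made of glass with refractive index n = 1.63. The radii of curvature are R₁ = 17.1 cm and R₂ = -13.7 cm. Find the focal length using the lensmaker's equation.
1/f = (n − 1)(1/R₁ − 1/R₂) → f = 12.07 cm (converging lens)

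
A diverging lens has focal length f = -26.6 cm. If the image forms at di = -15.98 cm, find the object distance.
1/do = 1/f − 1/di → do = 40.03 cm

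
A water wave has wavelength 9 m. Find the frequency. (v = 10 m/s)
f = v/λ = 1.111 Hz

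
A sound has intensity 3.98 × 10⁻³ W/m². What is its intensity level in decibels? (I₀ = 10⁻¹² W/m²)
β = 10·log₁₀(I/I₀) = 96 dB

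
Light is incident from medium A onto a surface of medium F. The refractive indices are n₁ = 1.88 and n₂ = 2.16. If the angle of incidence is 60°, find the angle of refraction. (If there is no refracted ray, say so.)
sin θ₂ = (n₁/n₂)·sin θ₁ = 0.7538 → θ₂ = 48.92°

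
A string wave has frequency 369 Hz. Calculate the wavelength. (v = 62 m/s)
λ = v/f = 0.168 m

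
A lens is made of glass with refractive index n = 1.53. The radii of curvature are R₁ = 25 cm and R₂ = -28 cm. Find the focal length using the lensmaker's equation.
1/f = (n − 1)(1/R₁ − 1/R₂) → f = 24.92 cm (converging lens)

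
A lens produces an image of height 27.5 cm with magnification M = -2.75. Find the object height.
ho = |hi|/|M| = 10 cm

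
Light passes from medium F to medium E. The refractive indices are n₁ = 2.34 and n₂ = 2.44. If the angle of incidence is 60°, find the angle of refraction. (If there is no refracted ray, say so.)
sin θ₂ = (n₁/n₂)·sin θ₁ = 0.8305 → θ₂ = 56.15°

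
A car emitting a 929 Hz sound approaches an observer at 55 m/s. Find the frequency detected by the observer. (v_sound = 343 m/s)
f_obs = f·v/(v − v_s) = 1106 Hz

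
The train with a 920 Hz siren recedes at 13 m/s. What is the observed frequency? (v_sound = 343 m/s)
f_obs = f·v/(v + v_s) = 886.4 Hz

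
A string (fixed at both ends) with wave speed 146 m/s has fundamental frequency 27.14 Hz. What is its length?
L = v/(2f₁) = 2.69 m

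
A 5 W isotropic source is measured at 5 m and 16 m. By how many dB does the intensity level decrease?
Δβ = 20·log₁₀(r₂/r₁) = 10.1 dB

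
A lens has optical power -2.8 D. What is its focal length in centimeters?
f = 1/P = -35.71 cm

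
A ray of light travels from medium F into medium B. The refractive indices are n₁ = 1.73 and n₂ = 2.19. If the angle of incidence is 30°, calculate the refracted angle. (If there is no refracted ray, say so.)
sin θ₂ = (n₁/n₂)·sin θ₁ = 0.395 → θ₂ = 23.26°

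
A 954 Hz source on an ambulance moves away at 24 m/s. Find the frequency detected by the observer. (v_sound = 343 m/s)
f_obs = f·v/(v + v_s) = 891.6 Hz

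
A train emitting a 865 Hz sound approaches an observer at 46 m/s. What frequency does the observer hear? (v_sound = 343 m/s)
f_obs = f·v/(v − v_s) = 999 Hz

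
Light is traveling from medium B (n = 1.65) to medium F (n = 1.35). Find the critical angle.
θc = arcsin(n₂/n₁) = 54.9°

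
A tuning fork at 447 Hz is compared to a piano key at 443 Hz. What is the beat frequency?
4 Hz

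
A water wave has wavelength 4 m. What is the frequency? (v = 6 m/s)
f = v/λ = 1.5 Hz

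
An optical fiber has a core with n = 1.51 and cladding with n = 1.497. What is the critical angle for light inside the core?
θc = arcsin(n_cladding/n_core) = 82.48°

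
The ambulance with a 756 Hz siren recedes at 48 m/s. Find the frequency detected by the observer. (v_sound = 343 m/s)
f_obs = f·v/(v + v_s) = 663.2 Hz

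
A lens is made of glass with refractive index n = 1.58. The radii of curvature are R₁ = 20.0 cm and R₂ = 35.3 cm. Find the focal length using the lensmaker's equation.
1/f = (n − 1)(1/R₁ − 1/R₂) → f = 79.56 cm (converging lens)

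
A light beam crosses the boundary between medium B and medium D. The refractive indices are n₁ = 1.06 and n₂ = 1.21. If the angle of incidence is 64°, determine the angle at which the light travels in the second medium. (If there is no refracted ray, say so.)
sin θ₂ = (n₁/n₂)·sin θ₁ = 0.7874 → θ₂ = 51.94°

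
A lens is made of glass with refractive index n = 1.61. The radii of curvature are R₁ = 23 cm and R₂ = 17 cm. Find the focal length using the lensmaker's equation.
1/f = (n − 1)(1/R₁ − 1/R₂) → f = -106.8 cm (diverging lens)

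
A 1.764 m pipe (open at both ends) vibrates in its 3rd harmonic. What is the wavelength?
λₙ = 2L/n = 1.176 m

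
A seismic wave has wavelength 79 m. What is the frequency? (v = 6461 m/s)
f = v/λ = 81.78 Hz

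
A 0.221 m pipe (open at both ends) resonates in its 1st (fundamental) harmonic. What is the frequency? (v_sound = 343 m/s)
fₙ = nv/(2L) = 776 Hz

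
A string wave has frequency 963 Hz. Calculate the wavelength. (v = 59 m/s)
λ = v/f = 0.06127 m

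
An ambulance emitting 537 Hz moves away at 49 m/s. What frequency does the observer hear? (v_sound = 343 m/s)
f_obs = f·v/(v + v_s) = 469.9 Hz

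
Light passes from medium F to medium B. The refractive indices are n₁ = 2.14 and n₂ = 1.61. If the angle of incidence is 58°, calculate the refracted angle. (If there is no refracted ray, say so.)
sin θ₂ = (n₁/n₂)·sin θ₁ = 1.127 > 1, so there is no refracted ray — the light undergoes total internal reflection.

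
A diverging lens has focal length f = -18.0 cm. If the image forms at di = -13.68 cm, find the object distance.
1/do = 1/f − 1/di → do = 57 cm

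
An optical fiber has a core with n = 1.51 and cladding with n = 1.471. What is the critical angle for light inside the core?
θc = arcsin(n_cladding/n_core) = 76.95°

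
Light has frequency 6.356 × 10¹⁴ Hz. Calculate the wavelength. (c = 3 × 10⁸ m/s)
λ = c/f = 472 nm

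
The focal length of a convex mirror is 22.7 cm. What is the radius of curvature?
R = 2|f| = 45.4 cm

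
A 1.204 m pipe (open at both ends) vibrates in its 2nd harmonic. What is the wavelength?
λₙ = 2L/n = 1.204 m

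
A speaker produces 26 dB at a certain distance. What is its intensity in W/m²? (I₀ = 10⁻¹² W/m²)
I = I₀·10^(β/10) = 3.98 × 10⁻¹⁰ W/m²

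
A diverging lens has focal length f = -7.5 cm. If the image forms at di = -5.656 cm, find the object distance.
1/do = 1/f − 1/di → do = 23 cm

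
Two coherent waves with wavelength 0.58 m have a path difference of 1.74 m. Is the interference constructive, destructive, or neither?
constructive — path difference = 3λ, a whole number of wavelengths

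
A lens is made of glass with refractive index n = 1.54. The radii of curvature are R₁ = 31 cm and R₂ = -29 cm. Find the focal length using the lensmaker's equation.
1/f = (n − 1)(1/R₁ − 1/R₂) → f = 27.75 cm (converging lens)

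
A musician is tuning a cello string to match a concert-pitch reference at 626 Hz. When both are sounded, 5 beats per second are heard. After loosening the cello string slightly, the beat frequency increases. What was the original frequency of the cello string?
621 Hz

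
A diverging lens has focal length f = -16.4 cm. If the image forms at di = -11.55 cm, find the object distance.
1/do = 1/f − 1/di → do = 39.06 cm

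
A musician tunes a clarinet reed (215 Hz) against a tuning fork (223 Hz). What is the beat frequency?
8 Hz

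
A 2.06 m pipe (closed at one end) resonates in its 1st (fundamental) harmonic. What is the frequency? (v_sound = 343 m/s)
fₙ = nv/(4L) = 41.63 Hz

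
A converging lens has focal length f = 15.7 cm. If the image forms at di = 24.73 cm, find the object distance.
1/do = 1/f − 1/di → do = 43 cm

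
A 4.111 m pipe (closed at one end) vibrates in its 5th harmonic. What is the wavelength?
λₙ = 4L/n = 3.289 m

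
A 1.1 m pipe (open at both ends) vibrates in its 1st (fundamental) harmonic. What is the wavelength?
λₙ = 2L/n = 2.2 m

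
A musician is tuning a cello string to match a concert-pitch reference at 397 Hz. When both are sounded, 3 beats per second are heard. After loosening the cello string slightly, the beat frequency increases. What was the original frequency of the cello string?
394 Hz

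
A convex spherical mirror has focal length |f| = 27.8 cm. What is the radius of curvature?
R = 2|f| = 55.6 cm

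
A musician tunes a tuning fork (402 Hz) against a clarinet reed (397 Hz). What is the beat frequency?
5 Hz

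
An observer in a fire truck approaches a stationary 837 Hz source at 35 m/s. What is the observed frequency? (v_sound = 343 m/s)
f_obs = f·(v + v_o)/v = 922.4 Hz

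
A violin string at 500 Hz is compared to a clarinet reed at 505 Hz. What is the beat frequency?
5 Hz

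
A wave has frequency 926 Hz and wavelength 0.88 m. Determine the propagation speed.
v = fλ = 814.9 m/s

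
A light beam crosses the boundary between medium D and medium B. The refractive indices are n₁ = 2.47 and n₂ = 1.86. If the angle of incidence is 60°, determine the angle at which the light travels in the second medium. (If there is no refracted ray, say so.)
sin θ₂ = (n₁/n₂)·sin θ₁ = 1.15 > 1, so there is no refracted ray — the light undergoes total internal reflection.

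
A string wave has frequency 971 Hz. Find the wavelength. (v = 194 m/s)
λ = v/f = 0.1998 m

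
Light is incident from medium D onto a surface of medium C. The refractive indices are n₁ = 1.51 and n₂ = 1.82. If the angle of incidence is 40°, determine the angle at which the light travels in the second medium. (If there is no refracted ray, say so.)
sin θ₂ = (n₁/n₂)·sin θ₁ = 0.5333 → θ₂ = 32.23°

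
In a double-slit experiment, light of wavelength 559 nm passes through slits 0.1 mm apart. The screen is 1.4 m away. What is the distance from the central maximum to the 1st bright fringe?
y = mλL/d = 7.826 mm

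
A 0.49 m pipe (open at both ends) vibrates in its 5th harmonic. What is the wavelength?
λₙ = 2L/n = 0.196 m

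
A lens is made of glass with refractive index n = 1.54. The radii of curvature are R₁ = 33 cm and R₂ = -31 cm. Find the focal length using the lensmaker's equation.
1/f = (n − 1)(1/R₁ − 1/R₂) → f = 29.6 cm (converging lens)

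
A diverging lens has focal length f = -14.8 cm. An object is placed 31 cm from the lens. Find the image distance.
1/di = 1/f − 1/do → di = -10.02 cm (virtual image)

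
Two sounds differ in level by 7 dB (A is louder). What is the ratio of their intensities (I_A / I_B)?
I_A/I_B = 10^(Δβ/10) = 5.012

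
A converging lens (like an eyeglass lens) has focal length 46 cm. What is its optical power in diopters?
P = 1/f = 2.174 D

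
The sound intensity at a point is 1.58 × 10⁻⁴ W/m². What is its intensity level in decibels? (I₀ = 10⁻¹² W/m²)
β = 10·log₁₀(I/I₀) = 81.99 dB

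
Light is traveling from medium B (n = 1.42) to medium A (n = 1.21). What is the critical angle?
θc = arcsin(n₂/n₁) = 58.44°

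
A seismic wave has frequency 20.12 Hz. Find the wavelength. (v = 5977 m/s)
λ = v/f = 297.1 m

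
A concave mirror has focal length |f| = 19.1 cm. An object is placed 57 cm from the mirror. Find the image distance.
f = +19.1 cm (concave); 1/di = 1/f − 1/do → di = 28.73 cm (real image, in front of mirror)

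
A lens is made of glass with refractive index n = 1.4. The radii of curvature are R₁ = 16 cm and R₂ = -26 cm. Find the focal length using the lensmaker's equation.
1/f = (n − 1)(1/R₁ − 1/R₂) → f = 24.76 cm (converging lens)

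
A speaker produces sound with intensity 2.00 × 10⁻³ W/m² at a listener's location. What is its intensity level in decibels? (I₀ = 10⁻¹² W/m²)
β = 10·log₁₀(I/I₀) = 93.01 dB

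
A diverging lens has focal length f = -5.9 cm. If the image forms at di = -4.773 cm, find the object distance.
1/do = 1/f − 1/di → do = 24.99 cm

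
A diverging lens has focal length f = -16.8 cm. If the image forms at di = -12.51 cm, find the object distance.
1/do = 1/f − 1/di → do = 48.99 cm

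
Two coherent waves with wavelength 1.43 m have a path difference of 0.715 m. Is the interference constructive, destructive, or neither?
destructive — path difference = 0.5λ, an odd multiple of λ/2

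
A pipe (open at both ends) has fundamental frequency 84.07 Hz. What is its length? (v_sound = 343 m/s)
L = v/(2f₁) = 2.04 m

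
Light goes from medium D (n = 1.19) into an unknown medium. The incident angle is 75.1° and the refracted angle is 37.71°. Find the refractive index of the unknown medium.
n₂ = n₁·sin θ₁ / sin θ₂ = 1.88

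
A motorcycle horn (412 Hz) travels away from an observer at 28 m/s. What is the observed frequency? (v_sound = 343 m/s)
f_obs = f·v/(v + v_s) = 380.9 Hz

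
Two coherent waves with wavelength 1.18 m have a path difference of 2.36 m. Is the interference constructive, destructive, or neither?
constructive — path difference = 2λ, a whole number of wavelengths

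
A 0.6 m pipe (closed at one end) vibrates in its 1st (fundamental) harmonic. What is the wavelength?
λₙ = 4L/n = 2.4 m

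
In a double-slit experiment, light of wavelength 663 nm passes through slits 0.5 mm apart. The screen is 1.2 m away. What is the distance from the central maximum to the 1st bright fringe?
y = mλL/d = 1.591 mm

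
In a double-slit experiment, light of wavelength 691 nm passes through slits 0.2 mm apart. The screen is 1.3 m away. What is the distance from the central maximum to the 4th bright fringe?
y = mλL/d = 17.97 mm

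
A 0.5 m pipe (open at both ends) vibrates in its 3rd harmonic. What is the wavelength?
λₙ = 2L/n = 0.3333 m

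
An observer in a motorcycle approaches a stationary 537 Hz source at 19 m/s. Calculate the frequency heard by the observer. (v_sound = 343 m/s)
f_obs = f·(v + v_o)/v = 566.7 Hz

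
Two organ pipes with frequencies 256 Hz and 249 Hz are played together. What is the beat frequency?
7 Hz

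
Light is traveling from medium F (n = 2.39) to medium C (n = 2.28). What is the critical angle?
θc = arcsin(n₂/n₁) = 72.55°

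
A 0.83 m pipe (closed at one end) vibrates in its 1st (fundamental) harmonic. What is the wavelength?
λₙ = 4L/n = 3.32 m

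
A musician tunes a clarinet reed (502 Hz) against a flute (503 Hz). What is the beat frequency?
1 Hz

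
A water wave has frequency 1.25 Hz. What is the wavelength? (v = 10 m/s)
λ = v/f = 8 m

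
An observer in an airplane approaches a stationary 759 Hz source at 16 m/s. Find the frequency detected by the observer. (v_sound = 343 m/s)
f_obs = f·(v + v_o)/v = 794.4 Hz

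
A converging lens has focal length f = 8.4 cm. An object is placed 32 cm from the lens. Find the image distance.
1/di = 1/f − 1/do → di = 11.39 cm (real image)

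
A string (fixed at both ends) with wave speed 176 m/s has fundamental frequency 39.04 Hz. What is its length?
L = v/(2f₁) = 2.254 m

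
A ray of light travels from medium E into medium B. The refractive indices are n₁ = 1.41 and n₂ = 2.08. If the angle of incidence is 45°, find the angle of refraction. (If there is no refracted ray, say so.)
sin θ₂ = (n₁/n₂)·sin θ₁ = 0.4793 → θ₂ = 28.64°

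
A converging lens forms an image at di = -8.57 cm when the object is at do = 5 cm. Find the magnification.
M = −di/do = 1.714 (upright image)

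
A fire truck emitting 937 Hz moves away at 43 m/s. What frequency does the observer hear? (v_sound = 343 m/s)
f_obs = f·v/(v + v_s) = 832.6 Hz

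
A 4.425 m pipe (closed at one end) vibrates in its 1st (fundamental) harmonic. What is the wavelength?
λₙ = 4L/n = 17.7 m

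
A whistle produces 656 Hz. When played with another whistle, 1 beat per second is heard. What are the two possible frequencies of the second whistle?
f₂ = 656 ± 1 Hz → 657 Hz or 655 Hz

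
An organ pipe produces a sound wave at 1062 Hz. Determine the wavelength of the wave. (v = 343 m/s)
λ = v/f = 0.323 m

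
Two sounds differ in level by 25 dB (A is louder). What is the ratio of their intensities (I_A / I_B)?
I_A/I_B = 10^(Δβ/10) = 316.2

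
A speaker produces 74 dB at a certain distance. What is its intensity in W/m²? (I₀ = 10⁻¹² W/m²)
I = I₀·10^(β/10) = 2.51 × 10⁻⁵ W/m²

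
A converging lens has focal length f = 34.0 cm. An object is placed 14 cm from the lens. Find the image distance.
1/di = 1/f − 1/do → di = -23.8 cm (virtual image)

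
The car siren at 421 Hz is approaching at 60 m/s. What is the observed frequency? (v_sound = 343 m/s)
f_obs = f·v/(v − v_s) = 510.3 Hz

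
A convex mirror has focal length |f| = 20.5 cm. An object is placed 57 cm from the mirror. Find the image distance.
f = −20.5 cm (convex); 1/di = 1/f − 1/do → di = -15.08 cm (virtual image, behind mirror)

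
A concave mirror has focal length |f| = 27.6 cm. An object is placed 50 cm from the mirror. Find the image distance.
f = +27.6 cm (concave); 1/di = 1/f − 1/do → di = 61.61 cm (real image, in front of mirror)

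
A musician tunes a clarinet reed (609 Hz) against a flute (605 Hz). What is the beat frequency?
4 Hz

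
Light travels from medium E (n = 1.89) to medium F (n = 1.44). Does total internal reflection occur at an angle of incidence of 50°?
θc = arcsin(n₂/n₁) = 49.63°; 50° > θc, so yes — total internal reflection.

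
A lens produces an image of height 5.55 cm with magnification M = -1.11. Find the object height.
ho = |hi|/|M| = 5 cm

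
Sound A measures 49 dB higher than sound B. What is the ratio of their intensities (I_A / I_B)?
I_A/I_B = 10^(Δβ/10) = 79430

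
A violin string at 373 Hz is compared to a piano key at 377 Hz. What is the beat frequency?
4 Hz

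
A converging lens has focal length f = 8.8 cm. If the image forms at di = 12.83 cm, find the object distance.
1/do = 1/f − 1/di → do = 28.02 cm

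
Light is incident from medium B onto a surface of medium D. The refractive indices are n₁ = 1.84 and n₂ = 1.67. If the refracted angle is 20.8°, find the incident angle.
sin θ₁ = (n₂/n₁)·sin θ₂ → θ₁ = 18.8°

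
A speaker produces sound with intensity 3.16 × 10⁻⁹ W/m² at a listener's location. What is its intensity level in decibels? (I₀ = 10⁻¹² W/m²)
β = 10·log₁₀(I/I₀) = 35 dB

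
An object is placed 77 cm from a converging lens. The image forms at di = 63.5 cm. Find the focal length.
1/f = 1/do + 1/di → f = 34.8 cm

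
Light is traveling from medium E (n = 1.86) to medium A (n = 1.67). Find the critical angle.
θc = arcsin(n₂/n₁) = 63.88°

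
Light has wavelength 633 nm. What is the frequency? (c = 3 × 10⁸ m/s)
f = c/λ = 4.739 × 10¹⁴ Hz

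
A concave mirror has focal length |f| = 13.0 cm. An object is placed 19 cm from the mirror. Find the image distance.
f = +13.0 cm (concave); 1/di = 1/f − 1/do → di = 41.17 cm (real image, in front of mirror)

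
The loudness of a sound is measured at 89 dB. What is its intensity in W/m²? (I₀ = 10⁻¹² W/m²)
I = I₀·10^(β/10) = 7.94 × 10⁻⁴ W/m²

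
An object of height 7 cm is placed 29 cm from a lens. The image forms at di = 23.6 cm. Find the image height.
hi = (-di/do) × ho = -5.697 cm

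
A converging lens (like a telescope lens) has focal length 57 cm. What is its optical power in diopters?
P = 1/f = 1.754 D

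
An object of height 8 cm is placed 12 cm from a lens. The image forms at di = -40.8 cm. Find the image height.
hi = (-di/do) × ho = 27.2 cm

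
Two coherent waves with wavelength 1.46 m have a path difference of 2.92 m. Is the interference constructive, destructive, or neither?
constructive — path difference = 2λ, a whole number of wavelengths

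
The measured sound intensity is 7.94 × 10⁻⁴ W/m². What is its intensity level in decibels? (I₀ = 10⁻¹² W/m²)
β = 10·log₁₀(I/I₀) = 89 dB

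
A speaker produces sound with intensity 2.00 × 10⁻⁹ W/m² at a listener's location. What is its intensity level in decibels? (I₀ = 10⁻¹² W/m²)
β = 10·log₁₀(I/I₀) = 33.01 dB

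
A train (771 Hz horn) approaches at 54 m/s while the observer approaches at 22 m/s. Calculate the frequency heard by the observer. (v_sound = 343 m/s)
f_obs = f·(v + v_o)/(v − v_s) = 973.8 Hz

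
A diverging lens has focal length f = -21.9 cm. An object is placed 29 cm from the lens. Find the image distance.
1/di = 1/f − 1/do → di = -12.48 cm (virtual image)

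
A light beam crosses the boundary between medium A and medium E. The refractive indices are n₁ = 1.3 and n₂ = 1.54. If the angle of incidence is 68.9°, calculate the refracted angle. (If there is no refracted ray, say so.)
sin θ₂ = (n₁/n₂)·sin θ₁ = 0.7876 → θ₂ = 51.96°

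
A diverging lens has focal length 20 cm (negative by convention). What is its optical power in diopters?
P = 1/f = -5 D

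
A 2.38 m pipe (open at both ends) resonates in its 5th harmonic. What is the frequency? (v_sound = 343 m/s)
fₙ = nv/(2L) = 360.3 Hz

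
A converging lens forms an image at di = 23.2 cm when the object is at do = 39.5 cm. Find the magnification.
M = −di/do = -0.5873 (inverted image)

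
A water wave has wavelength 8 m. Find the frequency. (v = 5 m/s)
f = v/λ = 0.625 Hz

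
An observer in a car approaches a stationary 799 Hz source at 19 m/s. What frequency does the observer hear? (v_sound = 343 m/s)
f_obs = f·(v + v_o)/v = 843.3 Hz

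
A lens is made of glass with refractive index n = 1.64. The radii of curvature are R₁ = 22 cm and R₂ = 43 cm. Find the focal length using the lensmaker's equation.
1/f = (n − 1)(1/R₁ − 1/R₂) → f = 70.39 cm (converging lens)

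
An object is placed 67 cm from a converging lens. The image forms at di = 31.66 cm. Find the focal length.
1/f = 1/do + 1/di → f = 21.5 cm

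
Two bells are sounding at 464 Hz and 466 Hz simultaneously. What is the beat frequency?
2 Hz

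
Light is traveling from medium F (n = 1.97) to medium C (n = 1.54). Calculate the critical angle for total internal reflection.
θc = arcsin(n₂/n₁) = 51.42°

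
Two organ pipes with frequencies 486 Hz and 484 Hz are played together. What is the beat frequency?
2 Hz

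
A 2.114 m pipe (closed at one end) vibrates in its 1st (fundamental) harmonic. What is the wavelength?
λₙ = 4L/n = 8.456 m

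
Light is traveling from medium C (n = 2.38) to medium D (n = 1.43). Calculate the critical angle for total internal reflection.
θc = arcsin(n₂/n₁) = 36.93°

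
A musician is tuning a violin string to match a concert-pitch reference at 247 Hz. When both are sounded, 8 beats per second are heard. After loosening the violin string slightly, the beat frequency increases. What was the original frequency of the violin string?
239 Hz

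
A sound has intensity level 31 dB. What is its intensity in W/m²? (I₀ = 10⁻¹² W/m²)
I = I₀·10^(β/10) = 1.26 × 10⁻⁹ W/m²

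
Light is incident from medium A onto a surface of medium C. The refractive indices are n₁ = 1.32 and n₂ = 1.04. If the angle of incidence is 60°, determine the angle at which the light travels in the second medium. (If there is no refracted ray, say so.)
sin θ₂ = (n₁/n₂)·sin θ₁ = 1.099 > 1, so there is no refracted ray — the light undergoes total internal reflection.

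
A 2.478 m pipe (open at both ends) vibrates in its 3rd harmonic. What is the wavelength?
λₙ = 2L/n = 1.652 m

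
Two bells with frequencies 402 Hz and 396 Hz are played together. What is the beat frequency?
6 Hz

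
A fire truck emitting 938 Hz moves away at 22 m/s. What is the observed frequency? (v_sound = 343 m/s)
f_obs = f·v/(v + v_s) = 881.5 Hz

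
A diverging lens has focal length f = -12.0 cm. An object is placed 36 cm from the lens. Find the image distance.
1/di = 1/f − 1/do → di = -9 cm (virtual image)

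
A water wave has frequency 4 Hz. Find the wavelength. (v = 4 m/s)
λ = v/f = 1 m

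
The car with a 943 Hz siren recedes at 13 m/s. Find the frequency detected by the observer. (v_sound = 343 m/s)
f_obs = f·v/(v + v_s) = 908.6 Hz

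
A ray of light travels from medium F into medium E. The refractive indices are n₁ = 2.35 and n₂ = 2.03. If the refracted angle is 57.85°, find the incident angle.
sin θ₁ = (n₂/n₁)·sin θ₂ → θ₁ = 47°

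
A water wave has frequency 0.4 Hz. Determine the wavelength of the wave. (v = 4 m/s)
λ = v/f = 10 m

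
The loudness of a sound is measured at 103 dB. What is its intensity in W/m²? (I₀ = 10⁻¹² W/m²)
I = I₀·10^(β/10) = 2.00 × 10⁻² W/m²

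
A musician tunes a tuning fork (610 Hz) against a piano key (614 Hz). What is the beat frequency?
4 Hz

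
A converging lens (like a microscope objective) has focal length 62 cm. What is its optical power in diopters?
P = 1/f = 1.613 D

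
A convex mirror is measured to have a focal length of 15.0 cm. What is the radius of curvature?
R = 2|f| = 30 cm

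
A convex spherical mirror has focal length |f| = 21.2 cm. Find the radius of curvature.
R = 2|f| = 42.4 cm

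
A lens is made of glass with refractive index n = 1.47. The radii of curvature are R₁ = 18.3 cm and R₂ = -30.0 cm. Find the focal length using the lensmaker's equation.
1/f = (n − 1)(1/R₁ − 1/R₂) → f = 24.18 cm (converging lens)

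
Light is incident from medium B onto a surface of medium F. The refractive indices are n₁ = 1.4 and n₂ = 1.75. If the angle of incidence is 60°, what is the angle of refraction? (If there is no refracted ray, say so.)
sin θ₂ = (n₁/n₂)·sin θ₁ = 0.6928 → θ₂ = 43.85°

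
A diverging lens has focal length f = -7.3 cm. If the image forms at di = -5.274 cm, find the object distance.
1/do = 1/f − 1/di → do = 19 cm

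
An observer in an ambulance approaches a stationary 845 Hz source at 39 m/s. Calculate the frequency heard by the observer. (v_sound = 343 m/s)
f_obs = f·(v + v_o)/v = 941.1 Hz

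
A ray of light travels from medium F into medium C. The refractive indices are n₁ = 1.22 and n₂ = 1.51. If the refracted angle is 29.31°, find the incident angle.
sin θ₁ = (n₂/n₁)·sin θ₂ → θ₁ = 37.29°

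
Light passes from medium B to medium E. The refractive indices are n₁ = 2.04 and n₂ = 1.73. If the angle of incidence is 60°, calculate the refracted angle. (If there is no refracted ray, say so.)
sin θ₂ = (n₁/n₂)·sin θ₁ = 1.021 > 1, so there is no refracted ray — the light undergoes total internal reflection.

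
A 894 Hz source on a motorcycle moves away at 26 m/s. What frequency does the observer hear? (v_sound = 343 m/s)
f_obs = f·v/(v + v_s) = 831 Hz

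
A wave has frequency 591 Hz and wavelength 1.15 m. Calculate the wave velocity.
v = fλ = 679.6 m/s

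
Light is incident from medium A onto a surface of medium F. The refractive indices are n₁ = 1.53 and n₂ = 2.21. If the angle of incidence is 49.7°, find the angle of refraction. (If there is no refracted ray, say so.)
sin θ₂ = (n₁/n₂)·sin θ₁ = 0.528 → θ₂ = 31.87°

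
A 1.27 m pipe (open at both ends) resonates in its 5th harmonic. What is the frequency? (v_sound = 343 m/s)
fₙ = nv/(2L) = 675.2 Hz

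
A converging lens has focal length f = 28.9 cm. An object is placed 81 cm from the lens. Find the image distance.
1/di = 1/f − 1/do → di = 44.93 cm (real image)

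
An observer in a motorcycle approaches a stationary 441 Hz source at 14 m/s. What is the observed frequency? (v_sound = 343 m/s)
f_obs = f·(v + v_o)/v = 459 Hz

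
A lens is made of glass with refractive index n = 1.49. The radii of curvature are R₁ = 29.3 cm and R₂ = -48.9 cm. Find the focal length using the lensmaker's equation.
1/f = (n − 1)(1/R₁ − 1/R₂) → f = 37.39 cm (converging lens)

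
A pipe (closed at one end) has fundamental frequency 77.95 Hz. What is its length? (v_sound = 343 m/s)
L = v/(4f₁) = 1.1 m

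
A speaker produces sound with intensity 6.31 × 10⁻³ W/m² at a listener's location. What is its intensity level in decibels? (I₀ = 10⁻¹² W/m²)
β = 10·log₁₀(I/I₀) = 98 dB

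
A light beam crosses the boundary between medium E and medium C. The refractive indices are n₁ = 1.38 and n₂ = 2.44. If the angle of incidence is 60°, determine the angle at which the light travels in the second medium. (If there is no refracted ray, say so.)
sin θ₂ = (n₁/n₂)·sin θ₁ = 0.4898 → θ₂ = 29.33°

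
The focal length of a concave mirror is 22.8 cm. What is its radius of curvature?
R = 2|f| = 45.6 cm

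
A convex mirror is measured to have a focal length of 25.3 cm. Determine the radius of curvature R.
R = 2|f| = 50.6 cm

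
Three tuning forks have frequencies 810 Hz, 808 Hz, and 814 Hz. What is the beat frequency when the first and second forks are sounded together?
2 Hz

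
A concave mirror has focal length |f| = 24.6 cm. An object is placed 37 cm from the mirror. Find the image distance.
f = +24.6 cm (concave); 1/di = 1/f − 1/do → di = 73.4 cm (real image, in front of mirror)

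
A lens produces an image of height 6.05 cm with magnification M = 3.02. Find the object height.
ho = |hi|/|M| = 2.003 cm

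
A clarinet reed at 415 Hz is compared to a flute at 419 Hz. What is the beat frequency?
4 Hz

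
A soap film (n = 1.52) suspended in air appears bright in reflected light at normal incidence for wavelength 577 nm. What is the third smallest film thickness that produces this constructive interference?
2nt = (m − ½)λ with m = 3 → t = (m − ½)λ/(2n) = 474.5 nm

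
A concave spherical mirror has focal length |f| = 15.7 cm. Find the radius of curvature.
R = 2|f| = 31.4 cm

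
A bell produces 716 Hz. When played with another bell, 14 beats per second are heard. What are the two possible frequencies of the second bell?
f₂ = 716 ± 14 Hz → 730 Hz or 702 Hz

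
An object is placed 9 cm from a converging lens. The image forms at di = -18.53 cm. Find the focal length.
1/f = 1/do + 1/di → f = 17.5 cm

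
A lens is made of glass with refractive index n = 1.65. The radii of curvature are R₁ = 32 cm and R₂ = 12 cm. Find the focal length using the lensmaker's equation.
1/f = (n − 1)(1/R₁ − 1/R₂) → f = -29.54 cm (diverging lens)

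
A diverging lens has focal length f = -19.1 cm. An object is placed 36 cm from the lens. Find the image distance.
1/di = 1/f − 1/do → di = -12.48 cm (virtual image)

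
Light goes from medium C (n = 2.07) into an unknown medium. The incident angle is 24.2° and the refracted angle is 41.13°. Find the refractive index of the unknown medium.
n₂ = n₁·sin θ₁ / sin θ₂ = 1.29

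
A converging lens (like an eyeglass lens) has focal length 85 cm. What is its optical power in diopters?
P = 1/f = 1.176 D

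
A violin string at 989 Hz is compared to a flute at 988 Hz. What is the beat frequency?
1 Hz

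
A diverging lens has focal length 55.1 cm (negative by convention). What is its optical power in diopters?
P = 1/f = -1.815 D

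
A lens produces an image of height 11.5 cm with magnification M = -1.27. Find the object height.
ho = |hi|/|M| = 9.055 cm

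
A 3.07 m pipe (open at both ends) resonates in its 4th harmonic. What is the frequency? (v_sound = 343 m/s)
fₙ = nv/(2L) = 223.5 Hz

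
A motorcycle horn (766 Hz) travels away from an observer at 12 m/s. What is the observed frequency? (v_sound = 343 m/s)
f_obs = f·v/(v + v_s) = 740.1 Hz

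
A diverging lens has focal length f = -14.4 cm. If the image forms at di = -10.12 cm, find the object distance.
1/do = 1/f − 1/di → do = 34.05 cm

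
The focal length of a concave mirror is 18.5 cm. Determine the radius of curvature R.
R = 2|f| = 37 cm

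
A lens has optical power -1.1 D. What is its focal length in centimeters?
f = 1/P = -90.91 cm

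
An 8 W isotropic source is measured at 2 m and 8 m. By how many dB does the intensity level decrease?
Δβ = 20·log₁₀(r₂/r₁) = 12.04 dB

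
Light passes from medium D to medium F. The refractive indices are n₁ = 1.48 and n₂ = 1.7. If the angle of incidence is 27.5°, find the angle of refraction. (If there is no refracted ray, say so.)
sin θ₂ = (n₁/n₂)·sin θ₁ = 0.402 → θ₂ = 23.7°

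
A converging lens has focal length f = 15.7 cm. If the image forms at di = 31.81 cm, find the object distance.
1/do = 1/f − 1/di → do = 31 cm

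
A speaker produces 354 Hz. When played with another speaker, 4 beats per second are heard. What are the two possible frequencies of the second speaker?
f₂ = 354 ± 4 Hz → 358 Hz or 350 Hz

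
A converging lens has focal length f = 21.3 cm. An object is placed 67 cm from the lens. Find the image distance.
1/di = 1/f − 1/do → di = 31.23 cm (real image)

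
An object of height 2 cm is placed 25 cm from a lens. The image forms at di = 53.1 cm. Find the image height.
hi = (-di/do) × ho = -4.248 cm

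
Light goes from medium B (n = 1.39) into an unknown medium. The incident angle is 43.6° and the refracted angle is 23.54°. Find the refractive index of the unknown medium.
n₂ = n₁·sin θ₁ / sin θ₂ = 2.4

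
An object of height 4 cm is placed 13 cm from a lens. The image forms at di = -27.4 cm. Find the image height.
hi = (-di/do) × ho = 8.431 cm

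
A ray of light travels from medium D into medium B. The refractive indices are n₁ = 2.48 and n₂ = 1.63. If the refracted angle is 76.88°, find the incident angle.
sin θ₁ = (n₂/n₁)·sin θ₂ → θ₁ = 39.8°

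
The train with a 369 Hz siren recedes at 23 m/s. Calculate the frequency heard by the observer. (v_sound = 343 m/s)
f_obs = f·v/(v + v_s) = 345.8 Hz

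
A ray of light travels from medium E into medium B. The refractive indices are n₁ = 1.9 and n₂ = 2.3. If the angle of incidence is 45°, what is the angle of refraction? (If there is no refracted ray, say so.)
sin θ₂ = (n₁/n₂)·sin θ₁ = 0.5841 → θ₂ = 35.74°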